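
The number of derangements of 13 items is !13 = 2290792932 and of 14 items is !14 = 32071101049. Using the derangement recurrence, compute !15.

!15 = (15-1)·(!14 + !13) = 14·(32071101049 + 2290792932) = 14·34361893981 = 481066515734.

481066515734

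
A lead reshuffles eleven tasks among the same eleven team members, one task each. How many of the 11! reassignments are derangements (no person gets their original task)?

!11 is the nearest integer to 11!/e.
11! = 39916800, and 39916800/e ≈ 14684570.08, so !11 = 14684570.

14684570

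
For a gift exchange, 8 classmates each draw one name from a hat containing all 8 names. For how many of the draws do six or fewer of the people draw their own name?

40319

# with exactly i fixed is C(8,i)·!(8-i); sum over i=0..6:
  i=0: C(8,0)·!8 = 1·14833 = 14833
  i=1: C(8,1)·!7 = 8·1854 = 14832
  i=2: C(8,2)·!6 = 28·265 = 7420
  i=3: C(8,3)·!5 = 56·44 = 2464
  i=4: C(8,4)·!4 = 70·9 = 630
  i=5: C(8,5)·!3 = 56·2 = 112
  i=6: C(8,6)·!2 = 28·1 = 28
Total = 40319.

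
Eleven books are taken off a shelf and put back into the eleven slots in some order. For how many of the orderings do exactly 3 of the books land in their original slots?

2447445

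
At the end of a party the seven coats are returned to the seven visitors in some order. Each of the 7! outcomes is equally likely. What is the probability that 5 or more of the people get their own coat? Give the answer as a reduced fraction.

11/2520

Favorable outcomes: Σ_{i≥5} C(7,i)·!(7-i) = 21·1 + 7·0 + 1·1 = 22.
Total outcomes: 7! = 5040.
Probability = 22/5040 = 11/2520.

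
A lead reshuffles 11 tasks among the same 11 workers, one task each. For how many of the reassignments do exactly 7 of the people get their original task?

2970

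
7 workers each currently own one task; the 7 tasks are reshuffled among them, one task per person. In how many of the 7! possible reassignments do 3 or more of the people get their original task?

407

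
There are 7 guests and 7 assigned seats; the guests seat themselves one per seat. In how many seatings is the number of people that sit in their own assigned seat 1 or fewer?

3709

Sum C(7,i)·!(7-i) for i = 0..1:
  i=0: C(7,0)·!7 = 1·1854 = 1854
  i=1: C(7,1)·!6 = 7·265 = 1855
Total = 3709.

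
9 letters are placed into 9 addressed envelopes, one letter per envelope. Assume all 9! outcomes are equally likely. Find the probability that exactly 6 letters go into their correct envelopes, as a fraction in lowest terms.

1/2160

Favorable outcomes: C(9,6)·!3 = 84·2 = 168.
Total outcomes: 9! = 362880.
Probability = 168/362880 = 1/2160.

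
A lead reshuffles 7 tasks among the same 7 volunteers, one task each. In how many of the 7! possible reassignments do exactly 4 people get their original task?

Choose which 4 of the 7 are fixed: C(7,4) = 35.
The other 3 form a derangement: !3 = 2.
Total: 35 × 2 = 70.

70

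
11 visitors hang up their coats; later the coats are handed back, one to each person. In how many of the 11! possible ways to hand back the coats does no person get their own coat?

14684570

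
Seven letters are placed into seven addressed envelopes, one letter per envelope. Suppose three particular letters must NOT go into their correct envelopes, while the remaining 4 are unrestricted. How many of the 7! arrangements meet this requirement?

3216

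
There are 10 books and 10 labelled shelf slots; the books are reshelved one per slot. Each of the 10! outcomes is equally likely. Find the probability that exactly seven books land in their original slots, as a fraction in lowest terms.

1/15120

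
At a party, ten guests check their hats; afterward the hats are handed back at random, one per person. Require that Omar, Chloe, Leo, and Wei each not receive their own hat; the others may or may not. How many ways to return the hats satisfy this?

Let A_j be the event that the j-th constrained one is fixed. By inclusion-exclusion over the 4 events:
Σ_{j=0}^{4} (-1)^j C(4,j)(10-j)!
= C(4,0)·10! - C(4,1)·9! + C(4,2)·8! - C(4,3)·7! + C(4,4)·6!
= 3628800 - 1451520 + 241920 - 20160 + 720
= 2399760

2399760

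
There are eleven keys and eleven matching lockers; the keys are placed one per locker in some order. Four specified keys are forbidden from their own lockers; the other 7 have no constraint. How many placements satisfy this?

Inclusion-exclusion on the 4 forbidden self-matches:
Σ_{j=0}^{4} (-1)^j C(4,j)(11-j)!
= C(4,0)·11! - C(4,1)·10! + C(4,2)·9! - C(4,3)·8! + C(4,4)·7!
= 39916800 - 14515200 + 2177280 - 161280 + 5040
= 27422640

27422640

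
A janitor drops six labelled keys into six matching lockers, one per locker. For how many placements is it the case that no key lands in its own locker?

265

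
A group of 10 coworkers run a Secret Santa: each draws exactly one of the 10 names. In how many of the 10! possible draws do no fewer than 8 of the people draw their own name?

# with exactly i fixed is C(10,i)·!(10-i); sum over i=8..10:
  i=8: C(10,8)·!2 = 45·1 = 45
  i=9: C(10,9)·!1 = 10·0 = 0
  i=10: C(10,10)·!0 = 1·1 = 1
Total = 46.

46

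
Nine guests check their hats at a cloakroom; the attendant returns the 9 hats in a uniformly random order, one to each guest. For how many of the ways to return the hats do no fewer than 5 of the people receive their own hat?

1339

Sum C(9,i)·!(9-i) for i = 5..9:
  i=5: C(9,5)·!4 = 126·9 = 1134
  i=6: C(9,6)·!3 = 84·2 = 168
  i=7: C(9,7)·!2 = 36·1 = 36
  i=8: C(9,8)·!1 = 9·0 = 0
  i=9: C(9,9)·!0 = 1·1 = 1
Total = 1339.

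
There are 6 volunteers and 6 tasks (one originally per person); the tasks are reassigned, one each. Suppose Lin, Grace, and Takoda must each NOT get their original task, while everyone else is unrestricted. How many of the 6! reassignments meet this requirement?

426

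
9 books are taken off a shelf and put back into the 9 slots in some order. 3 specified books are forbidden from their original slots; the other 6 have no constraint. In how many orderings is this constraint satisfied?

Inclusion-exclusion on the 3 forbidden self-matches:
Σ_{j=0}^{3} (-1)^j C(3,j)(9-j)!
= C(3,0)·9! - C(3,1)·8! + C(3,2)·7! - C(3,3)·6!
= 362880 - 120960 + 15120 - 720
= 256320

256320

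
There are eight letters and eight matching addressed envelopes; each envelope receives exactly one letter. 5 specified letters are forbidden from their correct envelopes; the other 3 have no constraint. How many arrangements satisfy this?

21234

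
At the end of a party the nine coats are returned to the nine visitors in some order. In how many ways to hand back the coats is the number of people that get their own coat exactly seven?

36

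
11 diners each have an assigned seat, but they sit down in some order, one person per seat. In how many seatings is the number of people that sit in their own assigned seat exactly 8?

Pick the 8 fixed positions: C(11,8) = 165 ways.
The remaining 3 must be deranged: !3 = 2.
Total: 165 × 2 = 330.

330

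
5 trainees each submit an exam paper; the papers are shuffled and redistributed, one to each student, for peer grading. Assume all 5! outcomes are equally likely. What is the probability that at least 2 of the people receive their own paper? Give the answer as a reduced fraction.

31/120

Favorable outcomes: Σ_{i≥2} C(5,i)·!(5-i) = 10·2 + 10·1 + 5·0 + 1·1 = 31.
Total outcomes: 5! = 120.
Probability = 31/120 = 31/120.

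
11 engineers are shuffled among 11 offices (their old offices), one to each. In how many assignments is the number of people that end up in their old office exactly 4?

Choose which 4 of the 11 are fixed: C(11,4) = 330.
The other 7 form a derangement: !7 = 1854.
Total: 330 × 1854 = 611820.

611820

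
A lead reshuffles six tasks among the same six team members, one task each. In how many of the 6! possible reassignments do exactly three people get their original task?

40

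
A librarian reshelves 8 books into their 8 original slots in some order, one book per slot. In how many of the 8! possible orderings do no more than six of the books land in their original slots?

40319

Sum C(8,i)·!(8-i) for i = 0..6:
  i=0: C(8,0)·!8 = 1·14833 = 14833
  i=1: C(8,1)·!7 = 8·1854 = 14832
  i=2: C(8,2)·!6 = 28·265 = 7420
  i=3: C(8,3)·!5 = 56·44 = 2464
  i=4: C(8,4)·!4 = 70·9 = 630
  i=5: C(8,5)·!3 = 56·2 = 112
  i=6: C(8,6)·!2 = 28·1 = 28
Total = 40319.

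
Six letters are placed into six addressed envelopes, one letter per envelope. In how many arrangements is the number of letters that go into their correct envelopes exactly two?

135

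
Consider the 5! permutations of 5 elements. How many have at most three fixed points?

Sum C(5,i)·!(5-i) for i = 0..3:
  i=0: C(5,0)·!5 = 1·44 = 44
  i=1: C(5,1)·!4 = 5·9 = 45
  i=2: C(5,2)·!3 = 10·2 = 20
  i=3: C(5,3)·!2 = 10·1 = 10
Total = 119.

119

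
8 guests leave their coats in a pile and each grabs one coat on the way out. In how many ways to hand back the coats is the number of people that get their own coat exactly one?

Choose which one of the 8 is fixed: C(8,1) = 8.
The other 7 form a derangement: !7 = 1854.
Total: 8 × 1854 = 14832.

14832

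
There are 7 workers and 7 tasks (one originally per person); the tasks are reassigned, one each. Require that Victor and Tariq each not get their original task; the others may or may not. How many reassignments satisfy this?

3720

Inclusion-exclusion on the 2 forbidden self-matches:
Σ_{j=0}^{2} (-1)^j C(2,j)(7-j)!
= C(2,0)·7! - C(2,1)·6! + C(2,2)·5!
= 5040 - 1440 + 120
= 3720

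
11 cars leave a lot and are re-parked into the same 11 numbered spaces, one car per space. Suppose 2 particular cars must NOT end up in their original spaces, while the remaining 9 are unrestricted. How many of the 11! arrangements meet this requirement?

Let A_j be the event that the j-th constrained one is fixed. By inclusion-exclusion over the 2 events:
Σ_{j=0}^{2} (-1)^j C(2,j)(11-j)!
= C(2,0)·11! - C(2,1)·10! + C(2,2)·9!
= 39916800 - 7257600 + 362880
= 33022080

33022080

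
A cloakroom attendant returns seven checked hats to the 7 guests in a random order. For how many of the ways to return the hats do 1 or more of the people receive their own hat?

# with exactly i fixed is C(7,i)·!(7-i); sum over i=1..7:
  i=1: C(7,1)·!6 = 7·265 = 1855
  i=2: C(7,2)·!5 = 21·44 = 924
  i=3: C(7,3)·!4 = 35·9 = 315
  i=4: C(7,4)·!3 = 35·2 = 70
  i=5: C(7,5)·!2 = 21·1 = 21
  i=6: C(7,6)·!1 = 7·0 = 0
  i=7: C(7,7)·!0 = 1·1 = 1
Total = 3186.

3186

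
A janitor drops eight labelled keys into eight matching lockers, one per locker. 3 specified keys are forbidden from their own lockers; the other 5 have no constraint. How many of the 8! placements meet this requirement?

27240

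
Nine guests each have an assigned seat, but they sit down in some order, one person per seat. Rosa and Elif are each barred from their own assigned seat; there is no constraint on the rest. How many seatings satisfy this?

287280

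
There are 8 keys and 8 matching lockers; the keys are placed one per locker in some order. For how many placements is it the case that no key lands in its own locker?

The number of derangements of 8 is !8 = Σ_{k=0}^{8} (-1)^k·8!/k!
= 8! - 8!/1! + 8!/2! - 8!/3! + 8!/4! - 8!/5! + 8!/6! - 8!/7! + 8!/8!
= 40320 - 40320 + 20160 - 6720 + 1680 - 336 + 56 - 8 + 1
= 14833

14833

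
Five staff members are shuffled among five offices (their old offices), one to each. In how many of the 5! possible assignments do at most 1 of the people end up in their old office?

89

Sum C(5,i)·!(5-i) for i = 0..1:
  i=0: C(5,0)·!5 = 1·44 = 44
  i=1: C(5,1)·!4 = 5·9 = 45
Total = 89.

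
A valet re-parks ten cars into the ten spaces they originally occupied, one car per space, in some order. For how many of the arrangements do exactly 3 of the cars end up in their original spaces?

Choose which 3 of the 10 are fixed: C(10,3) = 120.
The other 7 form a derangement: !7 = 1854.
Total: 120 × 1854 = 222480.

222480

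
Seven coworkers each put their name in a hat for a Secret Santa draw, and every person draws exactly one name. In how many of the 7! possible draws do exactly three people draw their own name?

Pick the 3 fixed positions: C(7,3) = 35 ways.
The other 4 form a derangement: !4 = 9.
Total: 35 × 9 = 315.

315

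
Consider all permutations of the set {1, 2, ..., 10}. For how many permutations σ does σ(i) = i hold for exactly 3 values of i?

222480

Pick the 3 fixed positions: C(10,3) = 120 ways.
The remaining 7 must be deranged: !7 = 1854.
Total: 120 × 1854 = 222480.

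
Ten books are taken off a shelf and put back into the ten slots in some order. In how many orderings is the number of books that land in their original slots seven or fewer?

3628754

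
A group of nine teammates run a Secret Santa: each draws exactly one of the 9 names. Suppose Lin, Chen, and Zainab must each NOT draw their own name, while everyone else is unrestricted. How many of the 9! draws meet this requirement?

256320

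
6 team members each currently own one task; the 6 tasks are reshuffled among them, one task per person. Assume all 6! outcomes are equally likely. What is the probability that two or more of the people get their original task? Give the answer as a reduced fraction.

191/720

Favorable outcomes: Σ_{i≥2} C(6,i)·!(6-i) = 15·9 + 20·2 + 15·1 + 6·0 + 1·1 = 191.
Total outcomes: 6! = 720.
Probability = 191/720 = 191/720.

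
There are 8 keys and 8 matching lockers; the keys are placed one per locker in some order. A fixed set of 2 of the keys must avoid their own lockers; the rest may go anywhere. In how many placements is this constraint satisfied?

Inclusion-exclusion on the 2 forbidden self-matches:
Σ_{j=0}^{2} (-1)^j C(2,j)(8-j)!
= C(2,0)·8! - C(2,1)·7! + C(2,2)·6!
= 40320 - 10080 + 720
= 30960

30960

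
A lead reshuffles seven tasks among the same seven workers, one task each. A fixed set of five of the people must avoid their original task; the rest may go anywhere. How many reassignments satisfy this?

2428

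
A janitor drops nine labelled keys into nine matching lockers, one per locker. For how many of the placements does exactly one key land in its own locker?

133497

Pick the single fixed position: C(9,1) = 9 ways.
The remaining 8 must be deranged: !8 = 14833.
Total: 9 × 14833 = 133497.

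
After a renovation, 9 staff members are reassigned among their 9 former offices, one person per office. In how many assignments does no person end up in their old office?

!9 = 9! · Σ_{k=0}^{9} (-1)^k/k!
= 9! - 9!/1! + 9!/2! - 9!/3! + 9!/4! - 9!/5! + 9!/6! - 9!/7! + 9!/8! - 9!/9!
= 362880 - 362880 + 181440 - 60480 + 15120 - 3024 + 504 - 72 + 9 - 1
= 133496

133496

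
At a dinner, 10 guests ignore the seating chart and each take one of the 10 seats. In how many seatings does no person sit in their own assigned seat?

Recurrence: !10 = 9·(!9 + !8).
!10 = 9·(133496 + 14833) = 9·148329 = 1334961

1334961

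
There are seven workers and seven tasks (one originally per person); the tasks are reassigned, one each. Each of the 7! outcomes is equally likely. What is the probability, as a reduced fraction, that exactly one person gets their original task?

53/144

Favorable outcomes: C(7,1)·!6 = 7·265 = 1855.
Total outcomes: 7! = 5040.
Probability = 1855/5040 = 53/144.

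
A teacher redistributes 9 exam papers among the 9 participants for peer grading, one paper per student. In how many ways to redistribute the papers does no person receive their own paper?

!9 is the nearest integer to 9!/e.
9! = 362880, and 362880/e ≈ 133496.09, so !9 = 133496.

133496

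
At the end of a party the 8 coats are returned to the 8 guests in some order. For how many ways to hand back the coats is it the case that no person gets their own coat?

!8 is the nearest integer to 8!/e.
8! = 40320, and 40320/e ≈ 14832.90, so !8 = 14833.

14833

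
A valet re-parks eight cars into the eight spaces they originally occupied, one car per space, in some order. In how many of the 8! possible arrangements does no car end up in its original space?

Use !n = n·!(n-1) + (-1)^n.
!8 = 8·1854 + 1 = 14833

14833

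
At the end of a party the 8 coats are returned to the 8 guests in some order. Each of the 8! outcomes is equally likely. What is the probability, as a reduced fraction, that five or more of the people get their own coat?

47/13440

Favorable outcomes: Σ_{i≥5} C(8,i)·!(8-i) = 56·2 + 28·1 + 8·0 + 1·1 = 141.
Total outcomes: 8! = 40320.
Probability = 141/40320 = 47/13440.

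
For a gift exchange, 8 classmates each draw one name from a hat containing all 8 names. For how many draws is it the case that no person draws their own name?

14833

!8 is the nearest integer to 8!/e.
8! = 40320, and 40320/e ≈ 14832.90, so !8 = 14833.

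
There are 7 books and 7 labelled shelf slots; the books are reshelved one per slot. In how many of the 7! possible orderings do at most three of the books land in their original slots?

Sum C(7,i)·!(7-i) for i = 0..3:
  i=0: C(7,0)·!7 = 1·1854 = 1854
  i=1: C(7,1)·!6 = 7·265 = 1855
  i=2: C(7,2)·!5 = 21·44 = 924
  i=3: C(7,3)·!4 = 35·9 = 315
Total = 4948.

4948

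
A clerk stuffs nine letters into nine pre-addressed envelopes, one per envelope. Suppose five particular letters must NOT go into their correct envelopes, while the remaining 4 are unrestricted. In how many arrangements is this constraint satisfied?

205056

Let A_j be the event that the j-th constrained one is fixed. By inclusion-exclusion over the 5 events:
Σ_{j=0}^{5} (-1)^j C(5,j)(9-j)!
= C(5,0)·9! - C(5,1)·8! + C(5,2)·7! - C(5,3)·6! + C(5,4)·5! - C(5,5)·4!
= 362880 - 201600 + 50400 - 7200 + 600 - 24
= 205056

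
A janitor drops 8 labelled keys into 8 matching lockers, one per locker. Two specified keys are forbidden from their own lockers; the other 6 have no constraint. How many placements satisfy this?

30960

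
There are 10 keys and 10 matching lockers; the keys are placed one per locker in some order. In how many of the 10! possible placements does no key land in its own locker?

1334961

By inclusion-exclusion, !10 = Σ (-1)^k · 10!/k! for k=0..10
= 10! - 10!/1! + 10!/2! - 10!/3! + 10!/4! - 10!/5! + 10!/6! - 10!/7! + 10!/8! - 10!/9! + 10!/10!
= 3628800 - 3628800 + 1814400 - 604800 + 151200 - 30240 + 5040 - 720 + 90 - 10 + 1
= 1334961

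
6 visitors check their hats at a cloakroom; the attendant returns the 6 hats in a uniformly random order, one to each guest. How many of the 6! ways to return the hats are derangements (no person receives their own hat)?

265

The subfactorial !6 = [6!/e] (nearest integer).
6! = 720, and 720/e ≈ 264.87, so !6 = 265.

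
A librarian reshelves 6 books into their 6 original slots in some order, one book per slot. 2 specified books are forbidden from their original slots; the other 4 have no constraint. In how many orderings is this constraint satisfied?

504

Inclusion-exclusion on the 2 forbidden self-matches:
Σ_{j=0}^{2} (-1)^j C(2,j)(6-j)!
= C(2,0)·6! - C(2,1)·5! + C(2,2)·4!
= 720 - 240 + 24
= 504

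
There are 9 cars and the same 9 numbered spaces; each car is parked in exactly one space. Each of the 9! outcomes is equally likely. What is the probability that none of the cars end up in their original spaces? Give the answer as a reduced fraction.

16687/45360

Favorable outcomes: !9 = 133496.
Total outcomes: 9! = 362880.
Probability = 133496/362880 = 16687/45360.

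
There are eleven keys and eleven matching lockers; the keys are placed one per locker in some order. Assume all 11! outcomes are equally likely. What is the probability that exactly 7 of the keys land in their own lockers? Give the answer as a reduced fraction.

Favorable outcomes: C(11,7)·!4 = 330·9 = 2970.
Total outcomes: 11! = 39916800.
Probability = 2970/39916800 = 1/13440.

1/13440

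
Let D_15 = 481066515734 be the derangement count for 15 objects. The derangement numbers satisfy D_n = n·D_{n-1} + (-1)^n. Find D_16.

D_16 = 16·481066515734 + 1 = 7697064251745.

7697064251745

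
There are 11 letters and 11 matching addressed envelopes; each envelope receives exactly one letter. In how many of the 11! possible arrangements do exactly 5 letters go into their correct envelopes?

Pick the 5 fixed positions: C(11,5) = 462 ways.
The other 6 form a derangement: !6 = 265.
Total: 462 × 265 = 122430.

122430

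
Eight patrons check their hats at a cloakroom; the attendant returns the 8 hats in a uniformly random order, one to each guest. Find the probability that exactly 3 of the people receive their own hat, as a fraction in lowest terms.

Favorable outcomes: C(8,3)·!5 = 56·44 = 2464.
Total outcomes: 8! = 40320.
Probability = 2464/40320 = 11/180.

11/180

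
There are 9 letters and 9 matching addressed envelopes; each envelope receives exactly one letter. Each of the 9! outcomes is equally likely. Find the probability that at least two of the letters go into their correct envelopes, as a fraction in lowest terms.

Favorable outcomes: Σ_{i≥2} C(9,i)·!(9-i) = 36·1854 + 84·265 + 126·44 + 126·9 + 84·2 + 36·1 + 9·0 + 1·1 = 95887.
Total outcomes: 9! = 362880.
Probability = 95887/362880 = 95887/362880.

95887/362880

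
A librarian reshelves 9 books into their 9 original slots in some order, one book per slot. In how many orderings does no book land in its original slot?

133496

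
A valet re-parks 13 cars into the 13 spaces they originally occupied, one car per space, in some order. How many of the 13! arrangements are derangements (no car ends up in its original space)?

2290792932

The number of derangements of 13 is !13 = Σ_{k=0}^{13} (-1)^k·13!/k!
= 13! - 13!/1! + 13!/2! - 13!/3! + 13!/4! - 13!/5! + 13!/6! - 13!/7! + 13!/8! - 13!/9! + 13!/10! - 13!/11! + 13!/12! - 13!/13!
= 6227020800 - 6227020800 + 3113510400 - 1037836800 + 259459200 - 51891840 + 8648640 - 1235520 + 154440 - 17160 + 1716 - 156 + 13 - 1
= 2290792932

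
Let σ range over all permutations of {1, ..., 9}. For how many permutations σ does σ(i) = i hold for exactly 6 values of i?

168

Choose which 6 of the 9 are fixed: C(9,6) = 84.
The remaining 3 must be deranged: !3 = 2.
Total: 84 × 2 = 168.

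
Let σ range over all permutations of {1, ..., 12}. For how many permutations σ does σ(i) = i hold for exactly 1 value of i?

176214840

Choose which one of the 12 is fixed: C(12,1) = 12.
The remaining 11 must be deranged: !11 = 14684570.
Total: 12 × 14684570 = 176214840.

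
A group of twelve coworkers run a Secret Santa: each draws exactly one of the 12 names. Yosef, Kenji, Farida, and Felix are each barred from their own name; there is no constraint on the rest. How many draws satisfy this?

Let A_j be the event that the j-th constrained one is fixed. By inclusion-exclusion over the 4 events:
Σ_{j=0}^{4} (-1)^j C(4,j)(12-j)!
= C(4,0)·12! - C(4,1)·11! + C(4,2)·10! - C(4,3)·9! + C(4,4)·8!
= 479001600 - 159667200 + 21772800 - 1451520 + 40320
= 339696000

339696000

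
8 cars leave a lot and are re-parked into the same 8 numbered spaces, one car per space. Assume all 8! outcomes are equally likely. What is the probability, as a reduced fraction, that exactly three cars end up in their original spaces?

Favorable outcomes: C(8,3)·!5 = 56·44 = 2464.
Total outcomes: 8! = 40320.
Probability = 2464/40320 = 11/180.

11/180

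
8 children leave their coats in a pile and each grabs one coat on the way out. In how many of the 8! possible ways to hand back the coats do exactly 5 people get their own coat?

Pick the 5 fixed positions: C(8,5) = 56 ways.
The other 3 form a derangement: !3 = 2.
Total: 56 × 2 = 112.

112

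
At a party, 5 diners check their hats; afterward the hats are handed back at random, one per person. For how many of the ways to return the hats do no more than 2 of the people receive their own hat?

109

Sum C(5,i)·!(5-i) for i = 0..2:
  i=0: C(5,0)·!5 = 1·44 = 44
  i=1: C(5,1)·!4 = 5·9 = 45
  i=2: C(5,2)·!3 = 10·2 = 20
Total = 109.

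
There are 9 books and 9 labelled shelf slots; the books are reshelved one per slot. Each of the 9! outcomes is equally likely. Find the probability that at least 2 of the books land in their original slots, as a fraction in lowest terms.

95887/362880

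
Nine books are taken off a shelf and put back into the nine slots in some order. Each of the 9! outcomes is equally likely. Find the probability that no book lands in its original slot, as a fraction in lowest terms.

Favorable outcomes: !9 = 133496.
Total outcomes: 9! = 362880.
Probability = 133496/362880 = 16687/45360.

16687/45360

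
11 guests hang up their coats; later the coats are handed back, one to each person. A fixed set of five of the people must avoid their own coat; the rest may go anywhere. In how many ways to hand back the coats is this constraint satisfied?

Let A_j be the event that the j-th constrained one is fixed. By inclusion-exclusion over the 5 events:
Σ_{j=0}^{5} (-1)^j C(5,j)(11-j)!
= C(5,0)·11! - C(5,1)·10! + C(5,2)·9! - C(5,3)·8! + C(5,4)·7! - C(5,5)·6!
= 39916800 - 18144000 + 3628800 - 403200 + 25200 - 720
= 25022880

25022880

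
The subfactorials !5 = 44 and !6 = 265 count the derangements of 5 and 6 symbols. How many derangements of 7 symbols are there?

!7 = (7-1)·(!6 + !5) = 6·(265 + 44) = 6·309 = 1854.

1854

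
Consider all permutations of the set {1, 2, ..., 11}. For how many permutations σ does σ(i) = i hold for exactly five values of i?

Pick the 5 fixed positions: C(11,5) = 462 ways.
The remaining 6 must be deranged: !6 = 265.
Total: 462 × 265 = 122430.

122430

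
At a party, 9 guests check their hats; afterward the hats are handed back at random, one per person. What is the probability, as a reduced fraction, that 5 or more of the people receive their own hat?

Favorable outcomes: Σ_{i≥5} C(9,i)·!(9-i) = 126·9 + 84·2 + 36·1 + 9·0 + 1·1 = 1339.
Total outcomes: 9! = 362880.
Probability = 1339/362880 = 1339/362880.

1339/362880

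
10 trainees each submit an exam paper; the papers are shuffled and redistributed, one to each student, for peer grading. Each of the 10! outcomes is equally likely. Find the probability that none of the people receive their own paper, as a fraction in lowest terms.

16481/44800

Favorable outcomes: !10 = 1334961.
Total outcomes: 10! = 3628800.
Probability = 1334961/3628800 = 16481/44800.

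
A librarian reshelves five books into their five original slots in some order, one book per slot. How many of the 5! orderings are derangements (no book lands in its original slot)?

44

!5 is the nearest integer to 5!/e.
5! = 120, and 120/e ≈ 44.15, so !5 = 44.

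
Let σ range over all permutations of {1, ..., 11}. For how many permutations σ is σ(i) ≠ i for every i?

!11 is the nearest integer to 11!/e.
11! = 39916800, and 39916800/e ≈ 14684570.08, so !11 = 14684570.

14684570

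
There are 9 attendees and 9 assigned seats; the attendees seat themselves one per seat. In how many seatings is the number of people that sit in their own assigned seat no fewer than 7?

37

Sum C(9,i)·!(9-i) for i = 7..9:
  i=7: C(9,7)·!2 = 36·1 = 36
  i=8: C(9,8)·!1 = 9·0 = 0
  i=9: C(9,9)·!0 = 1·1 = 1
Total = 37.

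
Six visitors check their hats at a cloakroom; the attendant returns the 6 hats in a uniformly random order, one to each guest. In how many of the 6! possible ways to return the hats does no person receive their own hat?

265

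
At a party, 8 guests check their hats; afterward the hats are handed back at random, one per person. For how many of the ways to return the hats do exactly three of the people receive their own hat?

Choose which 3 of the 8 are fixed: C(8,3) = 56.
The remaining 5 must be deranged: !5 = 44.
Total: 56 × 44 = 2464.

2464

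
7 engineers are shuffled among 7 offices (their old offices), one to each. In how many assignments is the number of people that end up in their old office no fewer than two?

1331

Sum C(7,i)·!(7-i) for i = 2..7:
  i=2: C(7,2)·!5 = 21·44 = 924
  i=3: C(7,3)·!4 = 35·9 = 315
  i=4: C(7,4)·!3 = 35·2 = 70
  i=5: C(7,5)·!2 = 21·1 = 21
  i=6: C(7,6)·!1 = 7·0 = 0
  i=7: C(7,7)·!0 = 1·1 = 1
Total = 1331.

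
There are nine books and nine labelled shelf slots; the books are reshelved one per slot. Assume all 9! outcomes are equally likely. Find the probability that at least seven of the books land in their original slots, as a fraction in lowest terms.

37/362880

Favorable outcomes: Σ_{i≥7} C(9,i)·!(9-i) = 36·1 + 9·0 + 1·1 = 37.
Total outcomes: 9! = 362880.
Probability = 37/362880 = 37/362880.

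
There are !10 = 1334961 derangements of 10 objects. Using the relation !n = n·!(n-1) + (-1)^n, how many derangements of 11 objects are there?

14684570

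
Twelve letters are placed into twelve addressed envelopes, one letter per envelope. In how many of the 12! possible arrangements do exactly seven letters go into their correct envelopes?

Choose which 7 of the 12 are fixed: C(12,7) = 792.
The remaining 5 must be deranged: !5 = 44.
Total: 792 × 44 = 34848.

34848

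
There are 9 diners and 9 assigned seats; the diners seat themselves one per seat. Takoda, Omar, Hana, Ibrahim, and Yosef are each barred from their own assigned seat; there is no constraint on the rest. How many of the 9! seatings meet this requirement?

205056

Let A_j be the event that the j-th constrained one is fixed. By inclusion-exclusion over the 5 events:
Σ_{j=0}^{5} (-1)^j C(5,j)(9-j)!
= C(5,0)·9! - C(5,1)·8! + C(5,2)·7! - C(5,3)·6! + C(5,4)·5! - C(5,5)·4!
= 362880 - 201600 + 50400 - 7200 + 600 - 24
= 205056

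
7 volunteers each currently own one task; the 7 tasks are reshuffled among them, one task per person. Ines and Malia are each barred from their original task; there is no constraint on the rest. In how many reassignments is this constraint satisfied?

3720

Inclusion-exclusion on the 2 forbidden self-matches:
Σ_{j=0}^{2} (-1)^j C(2,j)(7-j)!
= C(2,0)·7! - C(2,1)·6! + C(2,2)·5!
= 5040 - 1440 + 120
= 3720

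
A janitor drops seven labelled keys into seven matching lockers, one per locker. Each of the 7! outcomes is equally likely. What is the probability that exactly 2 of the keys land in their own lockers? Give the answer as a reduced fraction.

Favorable outcomes: C(7,2)·!5 = 21·44 = 924.
Total outcomes: 7! = 5040.
Probability = 924/5040 = 11/60.

11/60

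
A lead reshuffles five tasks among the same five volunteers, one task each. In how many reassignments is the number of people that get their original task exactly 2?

20

Choose which 2 of the 5 are fixed: C(5,2) = 10.
The remaining 3 must be deranged: !3 = 2.
Total: 10 × 2 = 20.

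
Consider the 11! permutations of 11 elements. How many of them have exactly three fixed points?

2447445

Pick the 3 fixed positions: C(11,3) = 165 ways.
The other 8 form a derangement: !8 = 14833.
Total: 165 × 14833 = 2447445.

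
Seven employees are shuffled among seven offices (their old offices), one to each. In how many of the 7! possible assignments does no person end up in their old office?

Recurrence: !7 = 7·!6 + (-1)^7.
!7 = 7·265 - 1 = 1854

1854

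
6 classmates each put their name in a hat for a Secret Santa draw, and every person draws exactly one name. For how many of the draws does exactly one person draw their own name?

264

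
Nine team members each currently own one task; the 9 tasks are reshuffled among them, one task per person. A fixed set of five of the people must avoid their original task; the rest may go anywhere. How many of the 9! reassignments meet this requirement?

Let A_j be the event that the j-th constrained one is fixed. By inclusion-exclusion over the 5 events:
Σ_{j=0}^{5} (-1)^j C(5,j)(9-j)!
= C(5,0)·9! - C(5,1)·8! + C(5,2)·7! - C(5,3)·6! + C(5,4)·5! - C(5,5)·4!
= 362880 - 201600 + 50400 - 7200 + 600 - 24
= 205056

205056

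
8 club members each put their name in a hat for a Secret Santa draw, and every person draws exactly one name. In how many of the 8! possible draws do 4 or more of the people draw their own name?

771

Sum C(8,i)·!(8-i) for i = 4..8:
  i=4: C(8,4)·!4 = 70·9 = 630
  i=5: C(8,5)·!3 = 56·2 = 112
  i=6: C(8,6)·!2 = 28·1 = 28
  i=7: C(8,7)·!1 = 8·0 = 0
  i=8: C(8,8)·!0 = 1·1 = 1
Total = 771.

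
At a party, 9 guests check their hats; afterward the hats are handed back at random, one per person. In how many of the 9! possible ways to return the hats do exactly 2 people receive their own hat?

66744

Choose which 2 of the 9 are fixed: C(9,2) = 36.
The other 7 form a derangement: !7 = 1854.
Total: 36 × 1854 = 66744.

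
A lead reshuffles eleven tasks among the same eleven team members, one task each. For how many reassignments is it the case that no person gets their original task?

The subfactorial !11 = [11!/e] (nearest integer).
11! = 39916800, and 39916800/e ≈ 14684570.08, so !11 = 14684570.

14684570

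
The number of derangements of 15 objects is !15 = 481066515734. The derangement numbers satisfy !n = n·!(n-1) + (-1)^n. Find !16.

7697064251745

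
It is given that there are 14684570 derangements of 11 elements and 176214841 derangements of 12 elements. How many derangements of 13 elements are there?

D_13 = (13-1)·(D_12 + D_11) = 12·(176214841 + 14684570) = 12·190899411 = 2290792932.

2290792932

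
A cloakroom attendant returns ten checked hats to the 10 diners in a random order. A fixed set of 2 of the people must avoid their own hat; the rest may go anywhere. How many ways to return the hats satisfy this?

2943360

Inclusion-exclusion on the 2 forbidden self-matches:
Σ_{j=0}^{2} (-1)^j C(2,j)(10-j)!
= C(2,0)·10! - C(2,1)·9! + C(2,2)·8!
= 3628800 - 725760 + 40320
= 2943360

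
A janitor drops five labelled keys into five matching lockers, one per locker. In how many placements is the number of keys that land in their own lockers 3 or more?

11

# with exactly i fixed is C(5,i)·!(5-i); sum over i=3..5:
  i=3: C(5,3)·!2 = 10·1 = 10
  i=4: C(5,4)·!1 = 5·0 = 0
  i=5: C(5,5)·!0 = 1·1 = 1
Total = 11.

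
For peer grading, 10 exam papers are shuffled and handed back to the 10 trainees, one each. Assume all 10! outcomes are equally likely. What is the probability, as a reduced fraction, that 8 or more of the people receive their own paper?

Favorable outcomes: Σ_{i≥8} C(10,i)·!(10-i) = 45·1 + 10·0 + 1·1 = 46.
Total outcomes: 10! = 3628800.
Probability = 46/3628800 = 23/1814400.

23/1814400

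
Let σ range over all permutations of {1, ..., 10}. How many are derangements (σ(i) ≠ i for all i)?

1334961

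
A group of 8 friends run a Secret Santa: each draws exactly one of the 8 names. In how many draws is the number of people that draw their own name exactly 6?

28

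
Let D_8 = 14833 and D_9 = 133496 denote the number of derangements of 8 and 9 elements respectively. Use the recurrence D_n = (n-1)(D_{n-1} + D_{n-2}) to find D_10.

D_10 = (10-1)·(D_9 + D_8) = 9·(133496 + 14833) = 9·148329 = 1334961.

1334961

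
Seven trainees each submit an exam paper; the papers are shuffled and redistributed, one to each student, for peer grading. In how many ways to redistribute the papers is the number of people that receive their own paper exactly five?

Pick the 5 fixed positions: C(7,5) = 21 ways.
The other 2 form a derangement: !2 = 1.
Total: 21 × 1 = 21.

21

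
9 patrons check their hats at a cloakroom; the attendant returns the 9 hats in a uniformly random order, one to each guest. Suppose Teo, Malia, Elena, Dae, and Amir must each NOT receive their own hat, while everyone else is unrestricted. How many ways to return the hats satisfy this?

Inclusion-exclusion on the 5 forbidden self-matches:
Σ_{j=0}^{5} (-1)^j C(5,j)(9-j)!
= C(5,0)·9! - C(5,1)·8! + C(5,2)·7! - C(5,3)·6! + C(5,4)·5! - C(5,5)·4!
= 362880 - 201600 + 50400 - 7200 + 600 - 24
= 205056

205056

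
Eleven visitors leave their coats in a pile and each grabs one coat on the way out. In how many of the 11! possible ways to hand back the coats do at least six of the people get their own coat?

23684

Sum C(11,i)·!(11-i) for i = 6..11:
  i=6: C(11,6)·!5 = 462·44 = 20328
  i=7: C(11,7)·!4 = 330·9 = 2970
  i=8: C(11,8)·!3 = 165·2 = 330
  i=9: C(11,9)·!2 = 55·1 = 55
  i=10: C(11,10)·!1 = 11·0 = 0
  i=11: C(11,11)·!0 = 1·1 = 1
Total = 23684.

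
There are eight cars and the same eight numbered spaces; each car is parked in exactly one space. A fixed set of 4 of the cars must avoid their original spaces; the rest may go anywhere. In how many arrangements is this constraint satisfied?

24024

Let A_j be the event that the j-th constrained one is fixed. By inclusion-exclusion over the 4 events:
Σ_{j=0}^{4} (-1)^j C(4,j)(8-j)!
= C(4,0)·8! - C(4,1)·7! + C(4,2)·6! - C(4,3)·5! + C(4,4)·4!
= 40320 - 20160 + 4320 - 480 + 24
= 24024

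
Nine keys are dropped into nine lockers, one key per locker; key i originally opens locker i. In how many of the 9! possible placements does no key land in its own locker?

133496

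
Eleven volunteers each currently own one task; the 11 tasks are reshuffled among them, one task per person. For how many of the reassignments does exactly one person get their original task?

Choose which one of the 11 is fixed: C(11,1) = 11.
The remaining 10 must be deranged: !10 = 1334961.
Total: 11 × 1334961 = 14684571.

14684571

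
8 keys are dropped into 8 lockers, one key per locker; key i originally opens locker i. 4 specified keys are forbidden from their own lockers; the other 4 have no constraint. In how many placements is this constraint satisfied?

24024

Inclusion-exclusion on the 4 forbidden self-matches:
Σ_{j=0}^{4} (-1)^j C(4,j)(8-j)!
= C(4,0)·8! - C(4,1)·7! + C(4,2)·6! - C(4,3)·5! + C(4,4)·4!
= 40320 - 20160 + 4320 - 480 + 24
= 24024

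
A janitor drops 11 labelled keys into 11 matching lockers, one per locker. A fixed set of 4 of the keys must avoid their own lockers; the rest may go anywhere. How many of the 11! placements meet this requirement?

Let A_j be the event that the j-th constrained one is fixed. By inclusion-exclusion over the 4 events:
Σ_{j=0}^{4} (-1)^j C(4,j)(11-j)!
= C(4,0)·11! - C(4,1)·10! + C(4,2)·9! - C(4,3)·8! + C(4,4)·7!
= 39916800 - 14515200 + 2177280 - 161280 + 5040
= 27422640

27422640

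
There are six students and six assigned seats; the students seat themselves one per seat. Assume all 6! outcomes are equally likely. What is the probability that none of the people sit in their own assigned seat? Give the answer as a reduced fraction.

53/144

Favorable outcomes: !6 = 265.
Total outcomes: 6! = 720.
Probability = 265/720 = 53/144.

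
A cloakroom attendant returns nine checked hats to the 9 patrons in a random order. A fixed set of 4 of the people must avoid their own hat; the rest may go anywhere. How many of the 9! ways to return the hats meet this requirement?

Inclusion-exclusion on the 4 forbidden self-matches:
Σ_{j=0}^{4} (-1)^j C(4,j)(9-j)!
= C(4,0)·9! - C(4,1)·8! + C(4,2)·7! - C(4,3)·6! + C(4,4)·5!
= 362880 - 161280 + 30240 - 2880 + 120
= 229080

229080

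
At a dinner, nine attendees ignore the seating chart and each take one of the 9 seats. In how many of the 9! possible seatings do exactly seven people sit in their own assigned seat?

36

Choose which 7 of the 9 are fixed: C(9,7) = 36.
The remaining 2 must be deranged: !2 = 1.
Total: 36 × 1 = 36.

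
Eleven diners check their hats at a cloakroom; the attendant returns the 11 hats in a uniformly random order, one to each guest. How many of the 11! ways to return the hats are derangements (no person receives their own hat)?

14684570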